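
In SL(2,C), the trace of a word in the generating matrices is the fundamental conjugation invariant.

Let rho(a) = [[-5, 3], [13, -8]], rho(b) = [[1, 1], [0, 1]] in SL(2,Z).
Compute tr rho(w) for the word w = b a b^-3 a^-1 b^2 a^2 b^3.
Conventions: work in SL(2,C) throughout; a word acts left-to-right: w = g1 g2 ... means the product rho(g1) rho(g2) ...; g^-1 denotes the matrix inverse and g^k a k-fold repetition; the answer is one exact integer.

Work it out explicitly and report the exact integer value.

-517480

rho(b) = [[1, 1], [0, 1]]
... * rho(a) = [[-5, 3], [13, -8]]  ->  [[8, -5], [13, -8]]
... * rho(b^-1) = [[1, -1], [0, 1]]  ->  [[8, -13], [13, -21]]
... * rho(b^-1) = [[1, -1], [0, 1]]  ->  [[8, -21], [13, -34]]
... * rho(b^-1) = [[1, -1], [0, 1]]  ->  [[8, -29], [13, -47]]
... * rho(a^-1) = [[-8, -3], [-13, -5]]  ->  [[313, 121], [507, 196]]
... * rho(b) = [[1, 1], [0, 1]]  ->  [[313, 434], [507, 703]]
... * rho(b) = [[1, 1], [0, 1]]  ->  [[313, 747], [507, 1210]]
... * rho(a) = [[-5, 3], [13, -8]]  ->  [[8146, -5037], [13195, -8159]]
... * rho(a) = [[-5, 3], [13, -8]]  ->  [[-106211, 64734], [-172042, 104857]]
... * rho(b) = [[1, 1], [0, 1]]  ->  [[-106211, -41477], [-172042, -67185]]
... * rho(b) = [[1, 1], [0, 1]]  ->  [[-106211, -147688], [-172042, -239227]]
... * rho(b) = [[1, 1], [0, 1]]  ->  [[-106211, -253899], [-172042, -411269]]
tr = -106211 + -411269 = -517480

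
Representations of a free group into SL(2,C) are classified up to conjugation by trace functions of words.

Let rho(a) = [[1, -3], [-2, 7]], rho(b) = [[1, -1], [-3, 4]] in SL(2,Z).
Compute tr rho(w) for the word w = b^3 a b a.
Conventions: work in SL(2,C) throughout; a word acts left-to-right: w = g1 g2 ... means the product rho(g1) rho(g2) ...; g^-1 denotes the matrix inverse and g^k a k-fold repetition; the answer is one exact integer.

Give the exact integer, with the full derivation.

36777

rho(b) = [[1, -1], [-3, 4]]
... * rho(b) = [[1, -1], [-3, 4]]  ->  [[4, -5], [-15, 19]]
... * rho(b) = [[1, -1], [-3, 4]]  ->  [[19, -24], [-72, 91]]
... * rho(a) = [[1, -3], [-2, 7]]  ->  [[67, -225], [-254, 853]]
... * rho(b) = [[1, -1], [-3, 4]]  ->  [[742, -967], [-2813, 3666]]
... * rho(a) = [[1, -3], [-2, 7]]  ->  [[2676, -8995], [-10145, 34101]]
tr = 2676 + 34101 = 36777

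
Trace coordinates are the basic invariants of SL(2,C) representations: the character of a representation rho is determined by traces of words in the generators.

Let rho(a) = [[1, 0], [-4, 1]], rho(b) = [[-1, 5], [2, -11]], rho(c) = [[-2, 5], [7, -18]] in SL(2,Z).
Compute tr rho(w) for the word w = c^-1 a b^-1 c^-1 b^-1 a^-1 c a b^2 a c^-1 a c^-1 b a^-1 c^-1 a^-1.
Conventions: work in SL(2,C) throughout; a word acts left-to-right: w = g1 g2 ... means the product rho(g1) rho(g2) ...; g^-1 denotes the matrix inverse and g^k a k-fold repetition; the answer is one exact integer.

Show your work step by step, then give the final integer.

rho(c^-1) = [[-18, -5], [-7, -2]]
... * rho(a) = [[1, 0], [-4, 1]]  ->  [[2, -5], [1, -2]]
... * rho(b^-1) = [[-11, -5], [-2, -1]]  ->  [[-12, -5], [-7, -3]]
... * rho(c^-1) = [[-18, -5], [-7, -2]]  ->  [[251, 70], [147, 41]]
... * rho(b^-1) = [[-11, -5], [-2, -1]]  ->  [[-2901, -1325], [-1699, -776]]
... * rho(a^-1) = [[1, 0], [4, 1]]  ->  [[-8201, -1325], [-4803, -776]]
... * rho(c) = [[-2, 5], [7, -18]]  ->  [[7127, -17155], [4174, -10047]]
... * rho(a) = [[1, 0], [-4, 1]]  ->  [[75747, -17155], [44362, -10047]]
... * rho(b) = [[-1, 5], [2, -11]]  ->  [[-110057, 567440], [-64456, 332327]]
... * rho(b) = [[-1, 5], [2, -11]]  ->  [[1244937, -6792125], [729110, -3977877]]
... * rho(a) = [[1, 0], [-4, 1]]  ->  [[28413437, -6792125], [16640618, -3977877]]
... * rho(c^-1) = [[-18, -5], [-7, -2]]  ->  [[-463896991, -128482935], [-271685985, -75247336]]
... * rho(a) = [[1, 0], [-4, 1]]  ->  [[50034749, -128482935], [29303359, -75247336]]
... * rho(c^-1) = [[-18, -5], [-7, -2]]  ->  [[-1244937, 6792125], [-729110, 3977877]]
... * rho(b) = [[-1, 5], [2, -11]]  ->  [[14829187, -80938060], [8684864, -47402197]]
... * rho(a^-1) = [[1, 0], [4, 1]]  ->  [[-308923053, -80938060], [-180923924, -47402197]]
... * rho(c^-1) = [[-18, -5], [-7, -2]]  ->  [[6127181374, 1706491385], [3588446011, 999424014]]
... * rho(a^-1) = [[1, 0], [4, 1]]  ->  [[12953146914, 1706491385], [7586142067, 999424014]]
tr = 12953146914 + 999424014 = 13952570928

13952570928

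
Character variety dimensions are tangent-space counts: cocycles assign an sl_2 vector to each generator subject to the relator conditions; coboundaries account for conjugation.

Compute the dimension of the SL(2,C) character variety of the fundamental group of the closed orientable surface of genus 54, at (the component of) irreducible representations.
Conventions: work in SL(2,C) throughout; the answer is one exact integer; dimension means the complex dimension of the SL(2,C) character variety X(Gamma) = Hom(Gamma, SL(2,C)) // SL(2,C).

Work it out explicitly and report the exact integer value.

Gamma = pi_1(Sigma_54) = < a_1, b_1, ..., a_54, b_54 | prod [a_i, b_i] > has 2g = 108 generators and 1 relator.
Unconstrained cocycle data is one sl_2 vector per generator (324 dimensions), cut by the relator condition d_2(z) = 0.
H^2 = coker(d_2) is dual to H^0 = 0 at irreducible rho (Poincare duality), so d_2 is onto: dim Z^1 = 321.
As always at irreducible rho, dim B^1 = 3.
dim H^1 = 321 - 3 = 318 = dim X.

318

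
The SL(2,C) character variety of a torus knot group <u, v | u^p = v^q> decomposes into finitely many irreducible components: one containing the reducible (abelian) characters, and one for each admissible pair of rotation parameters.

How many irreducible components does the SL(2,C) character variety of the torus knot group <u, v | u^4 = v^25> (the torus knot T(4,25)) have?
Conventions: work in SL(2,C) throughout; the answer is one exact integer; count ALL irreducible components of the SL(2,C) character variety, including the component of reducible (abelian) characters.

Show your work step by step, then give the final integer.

37

For T(4,25): irreducibility forces the central element u^4 = v^25 to one of +I, -I.
This locks tr(u) to 2*cos(pi*alpha/4), alpha in 1..3, and tr(v) to 2*cos(pi*beta/25), beta in 1..24, on each component of irreducible characters.
Consistency of u^4 = (-1)^alpha I with v^25 = (-1)^beta I forces alpha = beta (mod 2).
Enumerate parity-matched pairs: 2*12 odd-odd plus 1*12 even-even gives 36.
components with irreducible characters: 36; plus the single component of reducible (abelian) characters: total 37.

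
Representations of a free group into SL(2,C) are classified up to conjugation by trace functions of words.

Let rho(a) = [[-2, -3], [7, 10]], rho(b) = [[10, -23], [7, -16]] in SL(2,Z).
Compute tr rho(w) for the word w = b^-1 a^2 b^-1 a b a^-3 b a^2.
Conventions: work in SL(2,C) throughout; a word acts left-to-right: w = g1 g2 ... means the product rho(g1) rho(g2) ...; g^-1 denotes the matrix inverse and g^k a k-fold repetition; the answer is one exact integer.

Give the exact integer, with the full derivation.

-45443650610086

rho(b^-1) = [[-16, 23], [-7, 10]]
... * rho(a) = [[-2, -3], [7, 10]]  ->  [[193, 278], [84, 121]]
... * rho(a) = [[-2, -3], [7, 10]]  ->  [[1560, 2201], [679, 958]]
... * rho(b^-1) = [[-16, 23], [-7, 10]]  ->  [[-40367, 57890], [-17570, 25197]]
... * rho(a) = [[-2, -3], [7, 10]]  ->  [[485964, 700001], [211519, 304680]]
... * rho(b) = [[10, -23], [7, -16]]  ->  [[9759647, -22377188], [4247950, -9739817]]
... * rho(a^-1) = [[10, 3], [-7, -2]]  ->  [[254236786, 74033317], [110658219, 32223484]]
... * rho(a^-1) = [[10, 3], [-7, -2]]  ->  [[2024134641, 614643724], [881017802, 267527689]]
... * rho(a^-1) = [[10, 3], [-7, -2]]  ->  [[15938840342, 4843116475], [6937484197, 2107998028]]
... * rho(b) = [[10, -23], [7, -16]]  ->  [[193290218745, -444083191466], [84130828166, -193290104979]]
... * rho(a) = [[-2, -3], [7, 10]]  ->  [[-3495162777752, -5020702570895], [-1521292391185, -2185293534288]]
... * rho(a) = [[-2, -3], [7, 10]]  ->  [[-28154592440761, -39721537375694], [-12254469957646, -17289058169325]]
tr = -28154592440761 + -17289058169325 = -45443650610086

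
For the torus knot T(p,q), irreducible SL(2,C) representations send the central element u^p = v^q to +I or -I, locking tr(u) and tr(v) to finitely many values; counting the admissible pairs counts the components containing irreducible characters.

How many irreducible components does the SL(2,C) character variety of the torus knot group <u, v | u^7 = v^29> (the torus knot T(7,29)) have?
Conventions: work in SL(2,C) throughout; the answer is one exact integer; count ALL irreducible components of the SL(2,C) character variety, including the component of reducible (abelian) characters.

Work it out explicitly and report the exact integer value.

85

Gamma = < u, v | u^7 = v^29 > (torus knot T(7,29)); the central element u^7 = v^29 acts as +I or -I in any irreducible SL(2,C) representation.
On an irreducible component, tr(u) is locked at 2*cos(pi*alpha/7) for some alpha in 1..6, and tr(v) at 2*cos(pi*beta/29) for some beta in 1..28.
Consistency of u^7 = (-1)^alpha I with v^29 = (-1)^beta I forces alpha = beta (mod 2).
Enumerate parity-matched pairs: 3*14 odd-odd plus 3*14 even-even gives 84.
That is 84 components of irreducible characters, and with the reducible (abelian) component the total is 85.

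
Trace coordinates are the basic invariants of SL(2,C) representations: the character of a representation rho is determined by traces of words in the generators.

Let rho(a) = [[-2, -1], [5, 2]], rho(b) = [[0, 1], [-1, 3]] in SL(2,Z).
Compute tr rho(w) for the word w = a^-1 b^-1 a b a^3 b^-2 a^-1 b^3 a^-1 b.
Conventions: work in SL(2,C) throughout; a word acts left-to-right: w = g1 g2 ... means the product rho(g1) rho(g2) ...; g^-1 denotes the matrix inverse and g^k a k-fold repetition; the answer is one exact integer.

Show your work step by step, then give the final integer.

6485112

rho(a^-1) = [[2, 1], [-5, -2]]
... * rho(b^-1) = [[3, -1], [1, 0]]  ->  [[7, -2], [-17, 5]]
... * rho(a) = [[-2, -1], [5, 2]]  ->  [[-24, -11], [59, 27]]
... * rho(b) = [[0, 1], [-1, 3]]  ->  [[11, -57], [-27, 140]]
... * rho(a) = [[-2, -1], [5, 2]]  ->  [[-307, -125], [754, 307]]
... * rho(a) = [[-2, -1], [5, 2]]  ->  [[-11, 57], [27, -140]]
... * rho(a) = [[-2, -1], [5, 2]]  ->  [[307, 125], [-754, -307]]
... * rho(b^-1) = [[3, -1], [1, 0]]  ->  [[1046, -307], [-2569, 754]]
... * rho(b^-1) = [[3, -1], [1, 0]]  ->  [[2831, -1046], [-6953, 2569]]
... * rho(a^-1) = [[2, 1], [-5, -2]]  ->  [[10892, 4923], [-26751, -12091]]
... * rho(b) = [[0, 1], [-1, 3]]  ->  [[-4923, 25661], [12091, -63024]]
... * rho(b) = [[0, 1], [-1, 3]]  ->  [[-25661, 72060], [63024, -176981]]
... * rho(b) = [[0, 1], [-1, 3]]  ->  [[-72060, 190519], [176981, -467919]]
... * rho(a^-1) = [[2, 1], [-5, -2]]  ->  [[-1096715, -453098], [2693557, 1112819]]
... * rho(b) = [[0, 1], [-1, 3]]  ->  [[453098, -2456009], [-1112819, 6032014]]
tr = 453098 + 6032014 = 6485112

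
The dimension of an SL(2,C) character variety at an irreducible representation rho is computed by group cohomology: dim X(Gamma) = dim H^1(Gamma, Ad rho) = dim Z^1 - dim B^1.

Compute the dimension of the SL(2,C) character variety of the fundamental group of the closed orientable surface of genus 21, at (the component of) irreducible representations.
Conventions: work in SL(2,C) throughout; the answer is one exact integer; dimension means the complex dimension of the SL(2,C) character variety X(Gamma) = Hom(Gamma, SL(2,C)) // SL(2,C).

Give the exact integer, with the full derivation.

120

The genus-21 surface group: 2g = 42 generators, one relator prod [a_i, b_i].
Unconstrained cocycle data is one sl_2 vector per generator (126 dimensions), cut by the relator condition d_2(z) = 0.
d_2 is surjective at irreducible rho (its cokernel H^2 is dual to H^0 = 0), so dim Z^1 = 126 - 3 = 123.
As always at irreducible rho, dim B^1 = 3.
dim X = dim H^1 = 123 - 3 = 120.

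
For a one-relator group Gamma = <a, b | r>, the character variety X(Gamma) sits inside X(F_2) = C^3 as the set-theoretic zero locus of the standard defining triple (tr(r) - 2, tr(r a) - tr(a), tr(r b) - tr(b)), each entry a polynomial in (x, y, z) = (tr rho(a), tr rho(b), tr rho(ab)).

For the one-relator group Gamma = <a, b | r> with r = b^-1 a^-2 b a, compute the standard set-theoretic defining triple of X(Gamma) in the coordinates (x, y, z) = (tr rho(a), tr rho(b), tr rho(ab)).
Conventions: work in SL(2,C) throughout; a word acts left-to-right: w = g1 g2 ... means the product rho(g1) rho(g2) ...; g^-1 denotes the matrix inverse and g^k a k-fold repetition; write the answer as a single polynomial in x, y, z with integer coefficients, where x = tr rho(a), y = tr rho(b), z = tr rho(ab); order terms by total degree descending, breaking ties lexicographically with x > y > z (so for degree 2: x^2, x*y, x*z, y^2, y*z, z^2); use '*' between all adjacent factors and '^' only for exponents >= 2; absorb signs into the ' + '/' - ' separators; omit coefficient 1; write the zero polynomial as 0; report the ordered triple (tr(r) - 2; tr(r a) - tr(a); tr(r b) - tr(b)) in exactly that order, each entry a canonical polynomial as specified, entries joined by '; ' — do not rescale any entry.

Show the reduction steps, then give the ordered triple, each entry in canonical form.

trace(a^-1 b) = trace(b) * trace(a) - trace(b a)  (eliminate a^-1) = x*y - z
trace(b a b) = trace(b) * trace(a b) - trace(a)  (reduce the b square) = y*z - x
trace(b a b a) = trace(b a) * trace(b a) - trace(1)  (split on b) = z^2 - 2
trace(b a b a^-1) = trace(b a b) * trace(a) - trace(b a b a)  (eliminate a^-1) = x*y*z - x^2 - z^2 + 2
trace(a^-2 b a b) = trace(b a b a^-1) * trace(a) - trace(b a b)  (eliminate a^-1) = x^2*y*z - x^3 - x*z^2 - y*z + 3*x
trace(b^-1 a^-2 b a) = trace(a^-2 b a) * trace(b) - trace(a^-2 b a b)  (eliminate b^-1) = -x^2*y*z + x^3 + x*y^2 + x*z^2 - 3*x
trace(a^2) = trace(a) * trace(a) - trace(1) = x^2 - 2
trace(a b a) = trace(a) * trace(b a) - trace(b) = x*z - y
trace(a b a^2) = trace(a) * trace(a b a) - trace(a b) = x^2*z - x*y - z
trace(a b a^2 b) = trace(a) * trace(b a b a) - trace(b a b) = x*z^2 - y*z - x
trace(b a^2 b^-1 a) = trace(a b a^2) * trace(b) - trace(a b a^2 b) = x^2*y*z - x*y^2 - x*z^2 + x
trace(b a^2 b^-1 a^-1) = trace(b a^2 b^-1) * trace(a) - trace(b a^2 b^-1 a) = -x^2*y*z + x^3 + x*y^2 + x*z^2 - 3*x
trace(b^-1 a^-2 b a^2) = trace(b a^2 b^-1 a^-1) * trace(a) - trace(b a^2 b^-1) = -x^3*y*z + x^4 + x^2*y^2 + x^2*z^2 - 4*x^2 + 2
assemble the triple (trace(r) - 2; trace(r a) - x; trace(r b) - y)

-x^2*y*z + x^3 + x*y^2 + x*z^2 - 3*x - 2; -x^3*y*z + x^4 + x^2*y^2 + x^2*z^2 - 4*x^2 - x + 2; x*y - y - z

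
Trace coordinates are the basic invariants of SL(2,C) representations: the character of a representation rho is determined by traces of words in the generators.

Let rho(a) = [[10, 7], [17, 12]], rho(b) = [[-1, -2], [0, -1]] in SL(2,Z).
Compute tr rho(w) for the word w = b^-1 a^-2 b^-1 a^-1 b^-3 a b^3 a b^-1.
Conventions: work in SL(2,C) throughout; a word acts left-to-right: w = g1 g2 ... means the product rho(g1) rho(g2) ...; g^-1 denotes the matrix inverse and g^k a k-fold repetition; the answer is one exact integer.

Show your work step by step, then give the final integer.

rho(b^-1) = [[-1, 2], [0, -1]]
... * rho(a^-1) = [[12, -7], [-17, 10]]  ->  [[-46, 27], [17, -10]]
... * rho(a^-1) = [[12, -7], [-17, 10]]  ->  [[-1011, 592], [374, -219]]
... * rho(b^-1) = [[-1, 2], [0, -1]]  ->  [[1011, -2614], [-374, 967]]
... * rho(a^-1) = [[12, -7], [-17, 10]]  ->  [[56570, -33217], [-20927, 12288]]
... * rho(b^-1) = [[-1, 2], [0, -1]]  ->  [[-56570, 146357], [20927, -54142]]
... * rho(b^-1) = [[-1, 2], [0, -1]]  ->  [[56570, -259497], [-20927, 95996]]
... * rho(b^-1) = [[-1, 2], [0, -1]]  ->  [[-56570, 372637], [20927, -137850]]
... * rho(a) = [[10, 7], [17, 12]]  ->  [[5769129, 4075654], [-2134180, -1507711]]
... * rho(b) = [[-1, -2], [0, -1]]  ->  [[-5769129, -15613912], [2134180, 5776071]]
... * rho(b) = [[-1, -2], [0, -1]]  ->  [[5769129, 27152170], [-2134180, -10044431]]
... * rho(b) = [[-1, -2], [0, -1]]  ->  [[-5769129, -38690428], [2134180, 14312791]]
... * rho(a) = [[10, 7], [17, 12]]  ->  [[-715428566, -504669039], [264659247, 186692752]]
... * rho(b^-1) = [[-1, 2], [0, -1]]  ->  [[715428566, -926188093], [-264659247, 342625742]]
tr = 715428566 + 342625742 = 1058054308

1058054308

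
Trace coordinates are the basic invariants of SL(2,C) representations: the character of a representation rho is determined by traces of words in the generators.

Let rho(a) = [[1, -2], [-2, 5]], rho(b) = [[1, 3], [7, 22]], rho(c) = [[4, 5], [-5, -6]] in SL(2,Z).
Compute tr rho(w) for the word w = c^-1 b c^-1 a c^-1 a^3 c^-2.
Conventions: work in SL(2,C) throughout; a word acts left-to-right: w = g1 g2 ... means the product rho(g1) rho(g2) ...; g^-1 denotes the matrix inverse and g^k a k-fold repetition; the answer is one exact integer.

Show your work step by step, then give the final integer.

1342206

rho(c^-1) = [[-6, -5], [5, 4]]
... * rho(b) = [[1, 3], [7, 22]]  ->  [[-41, -128], [33, 103]]
... * rho(c^-1) = [[-6, -5], [5, 4]]  ->  [[-394, -307], [317, 247]]
... * rho(a) = [[1, -2], [-2, 5]]  ->  [[220, -747], [-177, 601]]
... * rho(c^-1) = [[-6, -5], [5, 4]]  ->  [[-5055, -4088], [4067, 3289]]
... * rho(a) = [[1, -2], [-2, 5]]  ->  [[3121, -10330], [-2511, 8311]]
... * rho(a) = [[1, -2], [-2, 5]]  ->  [[23781, -57892], [-19133, 46577]]
... * rho(a) = [[1, -2], [-2, 5]]  ->  [[139565, -337022], [-112287, 271151]]
... * rho(c^-1) = [[-6, -5], [5, 4]]  ->  [[-2522500, -2045913], [2029477, 1646039]]
... * rho(c^-1) = [[-6, -5], [5, 4]]  ->  [[4905435, 4428848], [-3946667, -3563229]]
tr = 4905435 + -3563229 = 1342206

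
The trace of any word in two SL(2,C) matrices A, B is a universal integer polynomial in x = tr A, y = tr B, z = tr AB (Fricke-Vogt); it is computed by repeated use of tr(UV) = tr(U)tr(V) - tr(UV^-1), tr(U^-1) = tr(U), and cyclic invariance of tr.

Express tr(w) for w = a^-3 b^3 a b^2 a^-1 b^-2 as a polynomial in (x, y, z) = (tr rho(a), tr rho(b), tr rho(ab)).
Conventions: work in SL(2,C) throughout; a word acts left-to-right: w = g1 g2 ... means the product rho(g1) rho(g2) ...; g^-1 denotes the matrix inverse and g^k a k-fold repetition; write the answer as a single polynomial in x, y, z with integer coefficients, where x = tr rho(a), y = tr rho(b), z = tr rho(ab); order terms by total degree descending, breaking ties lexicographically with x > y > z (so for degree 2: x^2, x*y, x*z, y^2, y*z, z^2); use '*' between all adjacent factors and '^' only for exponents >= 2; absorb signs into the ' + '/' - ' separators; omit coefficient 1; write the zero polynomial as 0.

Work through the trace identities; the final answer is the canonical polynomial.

and trace(a b^2) = trace(b) trace(a b) - trace(a) = y*z - x
trace(b^2 a b) = trace(b) trace(a b^2) - trace(a b) = y^2*z - x*y - z
trace(b^3 a b) = trace(b) trace(b^2 a b) - trace(b^2 a) = y^3*z - x*y^2 - 2*y*z + x
and trace(a b a b) = trace(a b) trace(a b) - trace(1) = z^2 - 2
trace(a b a) = trace(a) trace(b a) - trace(b) = x*z - y
and trace(b a b a b) = trace(b) trace(a b a b) - trace(a b a) = y*z^2 - x*z - y
trace(b^3 a b a) = trace(b) trace(b a b a b) - trace(b a b a) = y^2*z^2 - x*y*z - y^2 - z^2 + 2
next, trace(a^-1 b^3 a b) = trace(b^3 a b) trace(a) - trace(b^3 a b a) = x*y^3*z - x^2*y^2 - y^2*z^2 - x*y*z + x^2 + y^2 + z^2 - 2
and trace(b^2) = trace(b) trace(b) - trace(1) = y^2 - 2
and trace(a b^2 a) = trace(a) trace(b^2 a) - trace(b^2) = x*y*z - x^2 - y^2 + 2
next, trace(b^2 a b^2 a) = trace(b) trace(a b^2 a b) - trace(a b^2 a) = y^2*z^2 - 2*x*y*z + x^2 - 2
next, trace(a b^2 a^2 b^2) = trace(a) trace(b^2 a b^2 a) - trace(b^2 a b^2) = x*y^2*z^2 - 2*x^2*y*z - y^3*z + x^3 + x*y^2 + 2*y*z - 3*x
and trace(a^2 b a b) = trace(a) trace(b a b a) - trace(b a b) = x*z^2 - y*z - x
next, trace(a^2 b a) = trace(a) trace(a b a) - trace(a b) = x^2*z - x*y - z
trace(a b^2 a^2 b) = trace(b) trace(a^2 b a b) - trace(a^2 b a) = x*y*z^2 - x^2*z - y^2*z + z
trace(a b^3 a b^2 a) = trace(b) trace(a b^2 a^2 b^2) - trace(a b^2 a^2 b) = x*y^3*z^2 - 2*x^2*y^2*z - y^4*z + x^3*y + x*y^3 - x*y*z^2 + x^2*z + 3*y^2*z - 3*x*y - z
and trace(a b a b a b) = trace(a b a b) trace(a b) - trace(b a) = z^3 - 3*z
and trace(b a b a b a b) = trace(b) trace(a b a b a b) - trace(a b a b a) = y*z^3 - x*z^2 - 2*y*z + x
trace(a b a b^3 a b) = trace(b) trace(b a b a b a b) - trace(b a b a b a) = y^2*z^3 - x*y*z^2 - 2*y^2*z - z^3 + x*y + 3*z
and trace(a b a b^3 a) = trace(b) trace(a^2 b a b^2) - trace(a^2 b a b) = x*y^2*z^2 - x^2*y*z - y^3*z - x*z^2 + 2*y*z + x
next, trace(a b^3 a b^2 a b) = trace(b) trace(a b a b^3 a b) - trace(a b a b^3 a) = y^3*z^3 - 2*x*y^2*z^2 + x^2*y*z - y^3*z - y*z^3 + x*y^2 + x*z^2 + y*z - x
trace(b^3 a b^2 a b^-1 a) = trace(a b^3 a b^2 a) trace(b) - trace(a b^3 a b^2 a b) = x*y^4*z^2 - 2*x^2*y^3*z - y^5*z - y^3*z^3 + x^3*y^2 + x*y^4 + x*y^2*z^2 + 4*y^3*z + y*z^3 - 4*x*y^2 - x*z^2 - 2*y*z + x
next, trace(b^-1 a^-1 b^3 a b^2 a) = trace(b^3 a b^2 a b^-1) trace(a) - trace(b^3 a b^2 a b^-1 a) = -x*y^4*z^2 + 2*x^2*y^3*z + y^5*z + y^3*z^3 - x^3*y^2 - x*y^4 - 2*x^2*y*z - 4*y^3*z - y*z^3 + x^3 + 4*x*y^2 + x*z^2 + 2*y*z - 3*x
and trace(a^-1 b^3 a b^2 a^-1 b^-1) = trace(b^-1 a^-1 b^3 a b^2) trace(a) - trace(b^-1 a^-1 b^3 a b^2 a) = x*y^4*z^2 - x^2*y^3*z - y^5*z - y^3*z^3 + x*y^4 - x*y^2*z^2 + x^2*y*z + 4*y^3*z + y*z^3 - 3*x*y^2 - 2*y*z + x
trace(b^3 a b^2) = trace(b) trace(b^3 a b) - trace(b^3 a) = y^4*z - x*y^3 - 3*y^2*z + 2*x*y + z
trace(b^3 a b^2 a) = trace(b) trace(b a b^2 a b) - trace(b a b^2 a) = y^3*z^2 - 2*x*y^2*z + x^2*y - y*z^2 + x*z - y
trace(a^-1 b^3 a b^2) = trace(b^3 a b^2) trace(a) - trace(b^3 a b^2 a) = x*y^4*z - x^2*y^3 - y^3*z^2 - x*y^2*z + x^2*y + y*z^2 + y
and trace(a^-1 b^3 a b^2 a^-1) = trace(a^-1 b^3 a b^2) trace(a) - trace(a^-1 b^3 a b^2 a) = x^2*y^4*z - x^3*y^3 - x*y^3*z^2 - x^2*y^2*z - y^4*z + x^3*y + x*y^3 + x*y*z^2 + 3*y^2*z - x*y - z
next, trace(a^-1 b^3 a b^2 a^-1 b^-2) = trace(a^-1 b^3 a b^2 a^-1 b^-1) trace(b) - trace(a^-1 b^3 a b^2 a^-1) = x*y^5*z^2 - 2*x^2*y^4*z - y^6*z - y^4*z^3 + x^3*y^3 + x*y^5 + 2*x^2*y^2*z + 5*y^4*z + y^2*z^3 - x^3*y - 4*x*y^3 - x*y*z^2 - 5*y^2*z + 2*x*y + z
trace(b a b^2 a^-1) = trace(b a b^2) trace(a) - trace(b a b^2 a) = x*y^2*z - x^2*y - y*z^2 + y
and trace(b^3 a b^2 a^-1 b^-2 a^-2) = trace(a^-1 b^3 a b^2 a^-1 b^-2) trace(a) - trace(a^-1 b^3 a b^2 a^-1 b^-2 a) = x^2*y^5*z^2 - 2*x^3*y^4*z - x*y^6*z - x*y^4*z^3 + x^4*y^3 + x^2*y^5 + 2*x^3*y^2*z + 5*x*y^4*z + x*y^2*z^3 - x^4*y - 4*x^2*y^3 - x^2*y*z^2 - 6*x*y^2*z + 3*x^2*y + y*z^2 + x*z - y
next, trace(a^-3 b^3 a b^2 a^-1 b^-2) = trace(b^3 a b^2 a^-1 b^-2 a^-2) trace(a) - trace(b^3 a b^2 a^-1 b^-2 a^-1) = x^3*y^5*z^2 - 2*x^4*y^4*z - x^2*y^6*z - x^2*y^4*z^3 + x^5*y^3 + x^3*y^5 - x*y^5*z^2 + 2*x^4*y^2*z + 7*x^2*y^4*z + x^2*y^2*z^3 + y^6*z + y^4*z^3 - x^5*y - 5*x^3*y^3 - x^3*y*z^2 - x*y^5 - 8*x^2*y^2*z - 5*y^4*z - y^2*z^3 + 4*x^3*y + 4*x*y^3 + 2*x*y*z^2 + x^2*z + 5*y^2*z - 3*x*y - z

x^3*y^5*z^2 - 2*x^4*y^4*z - x^2*y^6*z - x^2*y^4*z^3 + x^5*y^3 + x^3*y^5 - x*y^5*z^2 + 2*x^4*y^2*z + 7*x^2*y^4*z + x^2*y^2*z^3 + y^6*z + y^4*z^3 - x^5*y - 5*x^3*y^3 - x^3*y*z^2 - x*y^5 - 8*x^2*y^2*z - 5*y^4*z - y^2*z^3 + 4*x^3*y + 4*x*y^3 + 2*x*y*z^2 + x^2*z + 5*y^2*z - 3*x*y - z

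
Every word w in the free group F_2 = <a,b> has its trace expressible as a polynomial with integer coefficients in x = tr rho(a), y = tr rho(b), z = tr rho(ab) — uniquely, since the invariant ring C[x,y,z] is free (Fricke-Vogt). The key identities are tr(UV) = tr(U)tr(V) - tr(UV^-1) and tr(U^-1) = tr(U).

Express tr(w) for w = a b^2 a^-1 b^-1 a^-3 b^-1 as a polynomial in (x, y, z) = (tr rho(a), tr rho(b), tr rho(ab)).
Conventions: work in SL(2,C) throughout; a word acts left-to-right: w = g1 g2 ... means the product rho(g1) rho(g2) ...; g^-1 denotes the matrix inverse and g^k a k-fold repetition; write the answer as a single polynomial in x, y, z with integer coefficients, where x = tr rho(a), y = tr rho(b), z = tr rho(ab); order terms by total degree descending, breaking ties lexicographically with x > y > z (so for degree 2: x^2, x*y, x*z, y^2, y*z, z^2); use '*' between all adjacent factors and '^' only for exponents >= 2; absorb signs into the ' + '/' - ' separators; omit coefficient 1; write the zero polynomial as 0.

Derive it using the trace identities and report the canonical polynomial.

trace(b a^-1) = trace(b)*trace(a) - trace(b a)  (eliminate a^-1) = x*y - z
use: trace(b a b) = trace(b)*trace(a b) - trace(a)  (reduce the b square) = y*z - x
apply: trace(b a b a) = trace(b a)*trace(b a) - trace(1)  (split on b) = z^2 - 2
use: trace(a^-1 b a b) = trace(b a b)*trace(a) - trace(b a b a)  (eliminate a^-1) = x*y*z - x^2 - z^2 + 2
use: trace(a b a^-2 b) = trace(a^-1 b a b)*trace(a) - trace(a^-1 b a b a)  (eliminate a^-1) = x^2*y*z - x^3 - x*z^2 - y*z + 3*x
trace(a^-2 b^-1 a b) = trace(a b a^-2)*trace(b) - trace(a b a^-2 b)  (eliminate b^-1) = -x^2*y*z + x^3 + x*y^2 + x*z^2 - 3*x
use: trace(a^2 b) = trace(a)*trace(b a) - trace(b)  (reduce the a square) = x*z - y
trace(a^2) = trace(a)*trace(a) - trace(1)  (reduce the a square) = x^2 - 2
trace(a b^2 a) = trace(b)*trace(a^2 b) - trace(a^2)  (reduce the b square) = x*y*z - x^2 - y^2 + 2
use: trace(b a b^2 a) = trace(b)*trace(a b a b) - trace(a b a)  (reduce the b square) = y*z^2 - x*z - y
trace(b a b^2) = trace(b)*trace(a b^2) - trace(a b)  (reduce the b square) = y^2*z - x*y - z
trace(a b a b^2 a) = trace(a)*trace(b a b^2 a) - trace(b a b^2)  (reduce the a square) = x*y*z^2 - x^2*z - y^2*z + z
trace(a b a b a b) = trace(a b a b)*trace(a b) - trace(b a)  (split on a) = z^3 - 3*z
trace(a b a b a) = trace(a)*trace(b a b a) - trace(b a b)  (reduce the a square) = x*z^2 - y*z - x
trace(a b a b^2 a b) = trace(b)*trace(a b a b a b) - trace(a b a b a)  (reduce the b square) = y*z^3 - x*z^2 - 2*y*z + x
trace(b a b^2 a b^-1 a) = trace(a b a b^2 a)*trace(b) - trace(a b a b^2 a b)  (eliminate b^-1) = x*y^2*z^2 - x^2*y*z - y^3*z - y*z^3 + x*z^2 + 3*y*z - x
use: trace(a b^2 a b^-1 a^-1 b) = trace(b a b^2 a b^-1)*trace(a) - trace(b a b^2 a b^-1 a)  (eliminate a^-1) = -x*y^2*z^2 + 2*x^2*y*z + y^3*z + y*z^3 - x^3 - x*y^2 - x*z^2 - 3*y*z + 3*x
apply: trace(a^-1 b^-1 a b^2 a b^-1) = trace(a b^2 a b^-1 a^-1)*trace(b) - trace(a b^2 a b^-1 a^-1 b)  (eliminate b^-1) = x*y^2*z^2 - 2*x^2*y*z - y^3*z - y*z^3 + x^3 + x*y^2 + x*z^2 + 4*y*z - 3*x
apply: trace(a b^2 a b^-1) = trace(a b^2 a)*trace(b) - trace(a b^2 a b)  (eliminate b^-1) = x*y^2*z - x^2*y - y^3 - y*z^2 + x*z + 3*y
trace(b^-1 a b^2 a b^-1) = trace(a b^2 a b^-1)*trace(b) - trace(a b^2 a)  (eliminate b^-1) = x*y^3*z - x^2*y^2 - y^4 - y^2*z^2 + x^2 + 4*y^2 - 2
apply: trace(b^-1 a^-2 b^-1 a b^2 a) = trace(a^-1 b^-1 a b^2 a b^-1)*trace(a) - trace(a^-1 b^-1 a b^2 a b^-1 a)  (eliminate a^-1) = x^2*y^2*z^2 - 2*x^3*y*z - 2*x*y^3*z - x*y*z^3 + x^4 + 2*x^2*y^2 + x^2*z^2 + y^4 + y^2*z^2 + 4*x*y*z - 4*x^2 - 4*y^2 + 2
use: trace(a^-1 b^-1 a b^2 a^-1 b^-1 a^-1) = trace(b^-1 a^-2 b^-1 a b^2)*trace(a) - trace(b^-1 a^-2 b^-1 a b^2 a)  (eliminate a^-1) = -x^2*y^2*z^2 + x^3*y*z + 2*x*y^3*z + x*y*z^3 - x^2*y^2 - y^4 - y^2*z^2 - 4*x*y*z + x^2 + 4*y^2 - 2
apply: trace(a^-1 b^-1 a b) = trace(a b a^-1)*trace(b) - trace(a b a^-1 b)  (eliminate b^-1) = -x*y*z + x^2 + y^2 + z^2 - 2
use: trace(a^-1 b^-1 a b^2 a^-1 b^-1) = trace(b^-1 a^-1 b^-1 a b^2)*trace(a) - trace(b^-1 a^-1 b^-1 a b^2 a)  (eliminate a^-1) = -x*y^2*z^2 + x^2*y*z + y^3*z + y*z^3 - 4*y*z + x
trace(a b^2 a^-1 b^-1 a^-3 b^-1) = trace(a^-1 b^-1 a b^2 a^-1 b^-1 a^-1)*trace(a) - trace(a^-1 b^-1 a b^2 a^-1 b^-1)  (eliminate a^-1) = -x^3*y^2*z^2 + x^4*y*z + 2*x^2*y^3*z + x^2*y*z^3 - x^3*y^2 - x*y^4 - 5*x^2*y*z - y^3*z - y*z^3 + x^3 + 4*x*y^2 + 4*y*z - 3*x

-x^3*y^2*z^2 + x^4*y*z + 2*x^2*y^3*z + x^2*y*z^3 - x^3*y^2 - x*y^4 - 5*x^2*y*z - y^3*z - y*z^3 + x^3 + 4*x*y^2 + 4*y*z - 3*x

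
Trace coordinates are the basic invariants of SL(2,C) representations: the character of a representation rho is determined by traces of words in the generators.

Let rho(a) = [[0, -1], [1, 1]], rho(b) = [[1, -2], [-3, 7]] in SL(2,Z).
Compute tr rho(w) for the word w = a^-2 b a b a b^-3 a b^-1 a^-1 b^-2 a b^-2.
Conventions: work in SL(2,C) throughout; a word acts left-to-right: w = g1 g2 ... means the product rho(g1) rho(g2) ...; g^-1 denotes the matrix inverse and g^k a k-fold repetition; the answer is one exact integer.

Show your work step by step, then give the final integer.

-62

rho(a^-1) = [[1, 1], [-1, 0]]
... * rho(a^-1) = [[1, 1], [-1, 0]]  ->  [[0, 1], [-1, -1]]
... * rho(b) = [[1, -2], [-3, 7]]  ->  [[-3, 7], [2, -5]]
... * rho(a) = [[0, -1], [1, 1]]  ->  [[7, 10], [-5, -7]]
... * rho(b) = [[1, -2], [-3, 7]]  ->  [[-23, 56], [16, -39]]
... * rho(a) = [[0, -1], [1, 1]]  ->  [[56, 79], [-39, -55]]
... * rho(b^-1) = [[7, 2], [3, 1]]  ->  [[629, 191], [-438, -133]]
... * rho(b^-1) = [[7, 2], [3, 1]]  ->  [[4976, 1449], [-3465, -1009]]
... * rho(b^-1) = [[7, 2], [3, 1]]  ->  [[39179, 11401], [-27282, -7939]]
... * rho(a) = [[0, -1], [1, 1]]  ->  [[11401, -27778], [-7939, 19343]]
... * rho(b^-1) = [[7, 2], [3, 1]]  ->  [[-3527, -4976], [2456, 3465]]
... * rho(a^-1) = [[1, 1], [-1, 0]]  ->  [[1449, -3527], [-1009, 2456]]
... * rho(b^-1) = [[7, 2], [3, 1]]  ->  [[-438, -629], [305, 438]]
... * rho(b^-1) = [[7, 2], [3, 1]]  ->  [[-4953, -1505], [3449, 1048]]
... * rho(a) = [[0, -1], [1, 1]]  ->  [[-1505, 3448], [1048, -2401]]
... * rho(b^-1) = [[7, 2], [3, 1]]  ->  [[-191, 438], [133, -305]]
... * rho(b^-1) = [[7, 2], [3, 1]]  ->  [[-23, 56], [16, -39]]
tr = -23 + -39 = -62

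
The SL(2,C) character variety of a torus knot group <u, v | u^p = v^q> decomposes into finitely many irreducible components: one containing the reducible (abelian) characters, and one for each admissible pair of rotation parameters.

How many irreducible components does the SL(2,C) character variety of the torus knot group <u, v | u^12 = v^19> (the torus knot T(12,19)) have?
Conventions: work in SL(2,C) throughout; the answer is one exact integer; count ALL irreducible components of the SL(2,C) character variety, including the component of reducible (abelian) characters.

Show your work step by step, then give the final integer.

In the torus knot group T(12,19), u^12 = v^19 is central, so an irreducible representation sends it to +I or -I (Schur).
On an irreducible component, tr(u) is locked at 2*cos(pi*alpha/12) for some alpha in 1..11, and tr(v) at 2*cos(pi*beta/19) for some beta in 1..18.
The two central values (-1)^alpha I and (-1)^beta I must be the same matrix, so alpha and beta share a parity.
count pairs: odd alpha (6 choices) x odd beta (9), plus even alpha (5) x even beta (9): 6*9 + 5*9 = 99.
Total: 99 irreducible-character components + 1 reducible (abelian) component = 100.

100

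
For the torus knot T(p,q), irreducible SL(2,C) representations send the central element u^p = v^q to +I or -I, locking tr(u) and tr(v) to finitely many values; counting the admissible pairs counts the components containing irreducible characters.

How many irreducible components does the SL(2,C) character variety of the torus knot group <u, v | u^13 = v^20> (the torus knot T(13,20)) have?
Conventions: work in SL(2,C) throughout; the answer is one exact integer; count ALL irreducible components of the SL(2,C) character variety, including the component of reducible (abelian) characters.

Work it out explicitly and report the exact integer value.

115

In the torus knot group T(13,20), u^13 = v^20 is central, so an irreducible representation sends it to +I or -I (Schur).
On an irreducible component, tr(u) is locked at 2*cos(pi*alpha/13) for some alpha in 1..12, and tr(v) at 2*cos(pi*beta/20) for some beta in 1..19.
Consistency of u^13 = (-1)^alpha I with v^20 = (-1)^beta I forces alpha = beta (mod 2).
count pairs: odd alpha (6 choices) x odd beta (10), plus even alpha (6) x even beta (9): 6*10 + 6*9 = 114.
Total: 114 irreducible-character components + 1 reducible (abelian) component = 115.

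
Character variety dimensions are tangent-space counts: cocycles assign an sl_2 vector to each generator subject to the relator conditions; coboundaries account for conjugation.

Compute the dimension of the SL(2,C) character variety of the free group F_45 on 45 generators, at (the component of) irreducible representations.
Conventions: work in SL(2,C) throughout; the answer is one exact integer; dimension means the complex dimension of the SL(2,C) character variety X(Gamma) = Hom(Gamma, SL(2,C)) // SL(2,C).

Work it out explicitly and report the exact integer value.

132

The free group F_45: 45 generators, no relators.
So Z^1 = (sl_2)^45 in full: dim Z^1 = 135.
dim B^1 = 3: the coboundary map is injective because an irreducible image has centralizer 0 in sl_2.
dim H^1 = 135 - 3 = 132, which is dim X.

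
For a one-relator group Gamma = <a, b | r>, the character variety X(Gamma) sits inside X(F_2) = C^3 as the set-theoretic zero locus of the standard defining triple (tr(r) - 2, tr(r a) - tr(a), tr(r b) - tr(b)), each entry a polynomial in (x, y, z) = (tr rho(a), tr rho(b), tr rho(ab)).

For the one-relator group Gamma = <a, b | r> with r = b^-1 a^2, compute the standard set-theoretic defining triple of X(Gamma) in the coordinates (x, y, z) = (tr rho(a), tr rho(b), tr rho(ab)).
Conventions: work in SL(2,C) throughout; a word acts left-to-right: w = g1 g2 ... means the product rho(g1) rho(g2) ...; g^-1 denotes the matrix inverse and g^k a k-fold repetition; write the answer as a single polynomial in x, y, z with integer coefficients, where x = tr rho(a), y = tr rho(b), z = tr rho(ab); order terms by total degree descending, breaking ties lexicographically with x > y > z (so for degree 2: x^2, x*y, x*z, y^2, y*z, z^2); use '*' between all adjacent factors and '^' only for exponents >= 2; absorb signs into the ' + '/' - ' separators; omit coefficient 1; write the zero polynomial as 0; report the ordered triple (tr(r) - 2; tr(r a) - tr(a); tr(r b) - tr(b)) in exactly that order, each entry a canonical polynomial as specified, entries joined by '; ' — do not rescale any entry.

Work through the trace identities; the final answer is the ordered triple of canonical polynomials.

x^2*y - x*z - y - 2; x^3*y - x^2*z - 2*x*y - x + z; x^2 - y - 2

tr(a^2) = tr(a) tr(a) - tr(1) = x^2 - 2
tr(a^2 b) = tr(a) tr(b a) - tr(b) = x*z - y
tr(b^-1 a^2) = tr(a^2) tr(b) - tr(a^2 b) = x^2*y - x*z - y
tr(a^3) = tr(a) tr(a^2) - tr(a) = x^3 - 3*x
so tr(a^3 b) = tr(a) tr(b a^2) - tr(b a) = x^2*z - x*y - z
reduce: tr(b^-1 a^3) = tr(a^3) tr(b) - tr(a^3 b) = x^3*y - x^2*z - 2*x*y + z
assemble the triple (tr(r) - 2; tr(r a) - x; tr(r b) - y)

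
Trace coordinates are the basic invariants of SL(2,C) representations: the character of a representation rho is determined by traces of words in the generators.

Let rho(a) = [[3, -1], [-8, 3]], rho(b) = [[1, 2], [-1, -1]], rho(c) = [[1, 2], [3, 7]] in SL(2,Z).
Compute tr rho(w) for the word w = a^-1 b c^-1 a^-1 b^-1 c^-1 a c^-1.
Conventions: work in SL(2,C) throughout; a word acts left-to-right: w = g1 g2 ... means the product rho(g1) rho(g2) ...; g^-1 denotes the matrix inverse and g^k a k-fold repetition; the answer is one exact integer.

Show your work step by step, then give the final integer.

rho(a^-1) = [[3, 1], [8, 3]]
... * rho(b) = [[1, 2], [-1, -1]]  ->  [[2, 5], [5, 13]]
... * rho(c^-1) = [[7, -2], [-3, 1]]  ->  [[-1, 1], [-4, 3]]
... * rho(a^-1) = [[3, 1], [8, 3]]  ->  [[5, 2], [12, 5]]
... * rho(b^-1) = [[-1, -2], [1, 1]]  ->  [[-3, -8], [-7, -19]]
... * rho(c^-1) = [[7, -2], [-3, 1]]  ->  [[3, -2], [8, -5]]
... * rho(a) = [[3, -1], [-8, 3]]  ->  [[25, -9], [64, -23]]
... * rho(c^-1) = [[7, -2], [-3, 1]]  ->  [[202, -59], [517, -151]]
tr = 202 + -151 = 51

51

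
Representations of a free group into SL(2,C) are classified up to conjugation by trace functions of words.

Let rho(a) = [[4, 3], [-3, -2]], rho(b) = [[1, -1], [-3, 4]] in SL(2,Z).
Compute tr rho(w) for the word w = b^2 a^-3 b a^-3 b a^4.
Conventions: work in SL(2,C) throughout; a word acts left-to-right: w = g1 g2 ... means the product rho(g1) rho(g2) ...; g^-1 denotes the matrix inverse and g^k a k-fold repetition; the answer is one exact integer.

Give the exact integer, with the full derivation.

rho(b) = [[1, -1], [-3, 4]]
... * rho(b) = [[1, -1], [-3, 4]]  ->  [[4, -5], [-15, 19]]
... * rho(a^-1) = [[-2, -3], [3, 4]]  ->  [[-23, -32], [87, 121]]
... * rho(a^-1) = [[-2, -3], [3, 4]]  ->  [[-50, -59], [189, 223]]
... * rho(a^-1) = [[-2, -3], [3, 4]]  ->  [[-77, -86], [291, 325]]
... * rho(b) = [[1, -1], [-3, 4]]  ->  [[181, -267], [-684, 1009]]
... * rho(a^-1) = [[-2, -3], [3, 4]]  ->  [[-1163, -1611], [4395, 6088]]
... * rho(a^-1) = [[-2, -3], [3, 4]]  ->  [[-2507, -2955], [9474, 11167]]
... * rho(a^-1) = [[-2, -3], [3, 4]]  ->  [[-3851, -4299], [14553, 16246]]
... * rho(b) = [[1, -1], [-3, 4]]  ->  [[9046, -13345], [-34185, 50431]]
... * rho(a) = [[4, 3], [-3, -2]]  ->  [[76219, 53828], [-288033, -203417]]
... * rho(a) = [[4, 3], [-3, -2]]  ->  [[143392, 121001], [-541881, -457265]]
... * rho(a) = [[4, 3], [-3, -2]]  ->  [[210565, 188174], [-795729, -711113]]
... * rho(a) = [[4, 3], [-3, -2]]  ->  [[277738, 255347], [-1049577, -964961]]
tr = 277738 + -964961 = -687223

-687223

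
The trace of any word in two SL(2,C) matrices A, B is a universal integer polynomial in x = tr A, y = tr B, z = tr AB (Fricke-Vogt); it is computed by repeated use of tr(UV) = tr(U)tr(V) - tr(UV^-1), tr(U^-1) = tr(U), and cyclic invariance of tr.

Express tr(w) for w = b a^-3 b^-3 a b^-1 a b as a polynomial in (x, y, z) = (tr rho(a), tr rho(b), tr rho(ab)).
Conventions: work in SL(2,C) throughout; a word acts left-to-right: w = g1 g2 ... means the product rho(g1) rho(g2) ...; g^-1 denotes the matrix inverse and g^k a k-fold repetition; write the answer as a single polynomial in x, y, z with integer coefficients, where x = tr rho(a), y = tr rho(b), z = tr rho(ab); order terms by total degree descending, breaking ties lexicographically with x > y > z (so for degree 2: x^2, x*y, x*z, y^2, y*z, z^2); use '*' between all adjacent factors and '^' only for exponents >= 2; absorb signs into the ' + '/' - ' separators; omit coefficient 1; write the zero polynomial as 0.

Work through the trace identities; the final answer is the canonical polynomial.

tr(b^2 a) = tr(b) * tr(a b) - tr(a)   [square of b] = y*z - x
tr(b^2) = tr(b) * tr(b) - tr(1)   [square of b] = y^2 - 2
and tr(a^2 b^2) = tr(a) * tr(b^2 a) - tr(b^2)   [square of a] = x*y*z - x^2 - y^2 + 2
tr(a^2 b) = tr(a) * tr(b a) - tr(b)   [square of a] = x*z - y
next, tr(a b^3 a) = tr(b) * tr(a^2 b^2) - tr(a^2 b)   [square of b] = x*y^2*z - x^2*y - y^3 - x*z + 3*y
tr(a b a b) = tr(a b) * tr(a b) - tr(1)   [split at a repeated a] = z^2 - 2
tr(a b a b^2) = tr(b) * tr(a b a b) - tr(a b a)   [square of b] = y*z^2 - x*z - y
next, tr(a b^3 a b) = tr(b) * tr(a b a b^2) - tr(a b a b)   [square of b] = y^2*z^2 - x*y*z - y^2 - z^2 + 2
tr(b a b^-1 a b^2) = tr(a b^3 a) * tr(b) - tr(a b^3 a b)   [inverse elimination on b] = x*y^3*z - x^2*y^2 - y^4 - y^2*z^2 + 4*y^2 + z^2 - 2
tr(b^2 a b) = tr(b) * tr(b a b) - tr(b a)   [square of b] = y^2*z - x*y - z
tr(a b^2 a b a) = tr(a) * tr(b^2 a b a) - tr(b^2 a b)   [square of a] = x*y*z^2 - x^2*z - y^2*z + z
next, tr(a b a b a b) = tr(b a) * tr(b a b a) - tr(b^-1 a^-1)   [split at a repeated b] = z^3 - 3*z
next, tr(a b a b a) = tr(a) * tr(b a b a) - tr(b a b)   [square of a] = x*z^2 - y*z - x
tr(a b^2 a b a b) = tr(b) * tr(a b a b a b) - tr(a b a b a)   [square of b] = y*z^3 - x*z^2 - 2*y*z + x
and tr(b a b^-1 a b^2 a) = tr(a b^2 a b a) * tr(b) - tr(a b^2 a b a b)   [inverse elimination on b] = x*y^2*z^2 - x^2*y*z - y^3*z - y*z^3 + x*z^2 + 3*y*z - x
next, tr(a b^-1 a b^2 a^-1 b) = tr(b a b^-1 a b^2) * tr(a) - tr(b a b^-1 a b^2 a)   [inverse elimination on a] = x^2*y^3*z - x^3*y^2 - x*y^4 - 2*x*y^2*z^2 + x^2*y*z + y^3*z + y*z^3 + 4*x*y^2 - 3*y*z - x
and tr(b^-1 a b^-1 a b^2 a^-1) = tr(a b^-1 a b^2 a^-1) * tr(b) - tr(a b^-1 a b^2 a^-1 b)   [inverse elimination on b] = -x^2*y^3*z + x^3*y^2 + x*y^4 + 2*x*y^2*z^2 - x^2*y*z - y^3*z - y*z^3 - 4*x*y^2 + 4*y*z + x
tr(b^-2 a b^-1 a b^2 a^-1) = tr(b^-1 a b^-1 a b^2 a^-1) * tr(b) - tr(b^-1 a b^-1 a b^2 a^-1 b)   [inverse elimination on b] = -x^2*y^4*z + x^3*y^3 + x*y^5 + 2*x*y^3*z^2 - x^2*y^2*z - y^4*z - y^2*z^3 - 4*x*y^3 + 4*y^2*z + x*y - z
next, tr(a^2) = tr(a) * tr(a) - tr(1)   [square of a] = x^2 - 2
tr(a b^-1 a) = tr(a^2) * tr(b) - tr(a^2 b)   [inverse elimination on b] = x^2*y - x*z - y
tr(b^-2 a b^-1 a b^2 a^-2) = tr(b^-2 a b^-1 a b^2 a^-1) * tr(a) - tr(b^-2 a b^-1 a b^2)   [inverse elimination on a] = -x^3*y^4*z + x^4*y^3 + x^2*y^5 + 2*x^2*y^3*z^2 - x^3*y^2*z - x*y^4*z - x*y^2*z^3 - 4*x^2*y^3 + 4*x*y^2*z + y
tr(b^-2 a b^-1 a b^2 a^-3) = tr(b^-2 a b^-1 a b^2 a^-2) * tr(a) - tr(b^-2 a b^-1 a b^2 a^-1)   [inverse elimination on a] = -x^4*y^4*z + x^5*y^3 + x^3*y^5 + 2*x^3*y^3*z^2 - x^4*y^2*z - x^2*y^2*z^3 - 5*x^3*y^3 - x*y^5 - 2*x*y^3*z^2 + 5*x^2*y^2*z + y^4*z + y^2*z^3 + 4*x*y^3 - 4*y^2*z + z
tr(b^-1 a b^2 a) = tr(a b^2 a) * tr(b) - tr(a b^2 a b)   [inverse elimination on b] = x*y^2*z - x^2*y - y^3 - y*z^2 + x*z + 3*y
tr(b^-1 a b^2 a^-1) = tr(b^-1 a b^2) * tr(a) - tr(b^-1 a b^2 a)   [inverse elimination on a] = -x*y^2*z + x^2*y + y^3 + y*z^2 - 3*y
next, tr(a b^-1 a b^2 a^-2 b) = tr(b a b^-1 a b^2 a^-1) * tr(a) - tr(b a b^-1 a b^2)   [inverse elimination on a] = x^3*y^3*z - x^4*y^2 - x^2*y^4 - 2*x^2*y^2*z^2 + x^3*y*z + x*y*z^3 + 5*x^2*y^2 + y^4 + y^2*z^2 - 3*x*y*z - x^2 - 4*y^2 - z^2 + 2
next, tr(a^-1 b^-1 a b^-1 a b^2 a^-1) = tr(a b^-1 a b^2 a^-2) * tr(b) - tr(a b^-1 a b^2 a^-2 b)   [inverse elimination on b] = -x^3*y^3*z + x^4*y^2 + x^2*y^4 + 2*x^2*y^2*z^2 - x^3*y*z - x*y^3*z - x*y*z^3 - 4*x^2*y^2 + 3*x*y*z + x^2 + y^2 + z^2 - 2
next, tr(b^-1 a b^-1 a b^2 a^-3) = tr(a^-1 b^-1 a b^-1 a b^2 a^-1) * tr(a) - tr(a^-1 b^-1 a b^-1 a b^2)   [inverse elimination on a] = -x^4*y^3*z + x^5*y^2 + x^3*y^4 + 2*x^3*y^2*z^2 - x^4*y*z - x^2*y*z^3 - 5*x^3*y^2 - x*y^4 - 2*x*y^2*z^2 + 4*x^2*y*z + y^3*z + y*z^3 + x^3 + 5*x*y^2 + x*z^2 - 4*y*z - 3*x
and tr(b a^-3 b^-3 a b^-1 a b) = tr(b^-2 a b^-1 a b^2 a^-3) * tr(b) - tr(b^-2 a b^-1 a b^2 a^-3 b)   [inverse elimination on b] = -x^4*y^5*z + x^5*y^4 + x^3*y^6 + 2*x^3*y^4*z^2 - x^2*y^3*z^3 - x^5*y^2 - 6*x^3*y^4 - 2*x^3*y^2*z^2 - x*y^6 - 2*x*y^4*z^2 + x^4*y*z + 5*x^2*y^3*z + x^2*y*z^3 + y^5*z + y^3*z^3 + 5*x^3*y^2 + 5*x*y^4 + 2*x*y^2*z^2 - 4*x^2*y*z - 5*y^3*z - y*z^3 - x^3 - 5*x*y^2 - x*z^2 + 5*y*z + 3*x

-x^4*y^5*z + x^5*y^4 + x^3*y^6 + 2*x^3*y^4*z^2 - x^2*y^3*z^3 - x^5*y^2 - 6*x^3*y^4 - 2*x^3*y^2*z^2 - x*y^6 - 2*x*y^4*z^2 + x^4*y*z + 5*x^2*y^3*z + x^2*y*z^3 + y^5*z + y^3*z^3 + 5*x^3*y^2 + 5*x*y^4 + 2*x*y^2*z^2 - 4*x^2*y*z - 5*y^3*z - y*z^3 - x^3 - 5*x*y^2 - x*z^2 + 5*y*z + 3*x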